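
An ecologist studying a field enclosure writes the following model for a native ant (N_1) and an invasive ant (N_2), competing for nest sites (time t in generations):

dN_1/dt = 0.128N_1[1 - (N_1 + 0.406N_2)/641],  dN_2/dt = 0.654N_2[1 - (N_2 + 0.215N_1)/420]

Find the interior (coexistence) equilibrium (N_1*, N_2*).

N_1* ≈ 515, N_2* ≈ 309

Setting both brackets to zero gives the nullclines N_1 + 0.406N_2 = 641 and 0.215N_1 + N_2 = 420.
Substituting N_2 = 420 - 0.215N_1 into the first: N_1(1 - 0.406·0.215) = 641 - 0.406·420.
So N_1* = 470/0.913 = 515, and then N_2* = 420 - 0.215·515 = 309.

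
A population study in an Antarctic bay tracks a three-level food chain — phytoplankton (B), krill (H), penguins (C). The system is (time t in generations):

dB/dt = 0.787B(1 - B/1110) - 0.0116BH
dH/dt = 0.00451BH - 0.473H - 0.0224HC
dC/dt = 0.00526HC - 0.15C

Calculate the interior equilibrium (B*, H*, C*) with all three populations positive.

B* ≈ 643, H* ≈ 28.5, C* ≈ 108

From dC/dt = 0: 0.00526H* = 0.15, so H* = 28.5.
From dB/dt = 0: 0.787(1 - B*/1110) = 0.0116·28.5, giving B* = 1110·(1 - 0.42) = 643.
From dH/dt = 0: 0.00451·643 - 0.473 = 0.0224C*, so C* = 2.43/0.0224 = 108.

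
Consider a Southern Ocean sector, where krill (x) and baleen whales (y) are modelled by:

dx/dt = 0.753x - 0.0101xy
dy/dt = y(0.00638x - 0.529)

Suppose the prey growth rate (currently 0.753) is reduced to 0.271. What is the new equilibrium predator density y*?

At the interior fixed point, setting dx/dt = 0 with x > 0 fixes y* = (prey growth rate)/(xy coefficient) — independent of the other coefficients.
With the change, y* = 0.271/0.0101 = 26.8; it falls from 74.6.

y* ≈ 26.8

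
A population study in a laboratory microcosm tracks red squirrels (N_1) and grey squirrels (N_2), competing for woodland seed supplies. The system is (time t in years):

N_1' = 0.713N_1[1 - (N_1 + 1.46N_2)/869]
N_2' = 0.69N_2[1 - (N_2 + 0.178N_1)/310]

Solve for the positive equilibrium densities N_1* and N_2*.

N_1* ≈ 563, N_2* ≈ 210

Setting both brackets to zero gives the nullclines N_1 + 1.46N_2 = 869 and 0.178N_1 + N_2 = 310.
Substituting N_2 = 310 - 0.178N_1 into the first: N_1(1 - 1.46·0.178) = 869 - 1.46·310.
So N_1* = 416/0.74 = 563, and then N_2* = 310 - 0.178·563 = 210.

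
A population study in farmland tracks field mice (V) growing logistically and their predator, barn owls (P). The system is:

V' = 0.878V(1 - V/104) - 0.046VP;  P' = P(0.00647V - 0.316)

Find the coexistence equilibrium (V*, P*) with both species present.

V* ≈ 48.8, P* ≈ 10.1

From dP/dt = 0 with P > 0: 0.00647V* = 0.316, so V* = 48.8.
Substitute into dV/dt = 0: 0.878(1 - 48.8/104) = 0.046P*.
The bracket is 0.53, giving P* = 0.466/0.046 = 10.1.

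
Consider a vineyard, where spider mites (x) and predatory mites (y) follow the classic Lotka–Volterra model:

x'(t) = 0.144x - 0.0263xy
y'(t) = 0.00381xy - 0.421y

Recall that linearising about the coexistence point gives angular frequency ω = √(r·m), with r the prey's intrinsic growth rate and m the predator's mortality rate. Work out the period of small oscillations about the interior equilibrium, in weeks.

T ≈ 25.5 weeks

Here r = 0.144 and m = 0.421, so r·m = 0.0606.
ω = √0.0606 = 0.246 per week, hence T = 2π/ω ≈ 25.5 weeks.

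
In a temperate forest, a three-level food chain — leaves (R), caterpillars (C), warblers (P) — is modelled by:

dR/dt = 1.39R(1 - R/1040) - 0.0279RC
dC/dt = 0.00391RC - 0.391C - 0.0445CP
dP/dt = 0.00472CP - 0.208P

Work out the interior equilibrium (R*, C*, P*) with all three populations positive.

R* ≈ 120, C* ≈ 44.1, P* ≈ 1.77

From dP/dt = 0: 0.00472C* = 0.208, so C* = 44.1.
From dR/dt = 0: 1.39(1 - R*/1040) = 0.0279·44.1, giving R* = 1040·(1 - 0.885) = 120.
From dC/dt = 0: 0.00391·120 - 0.391 = 0.0445P*, so P* = 0.0786/0.0445 = 1.77.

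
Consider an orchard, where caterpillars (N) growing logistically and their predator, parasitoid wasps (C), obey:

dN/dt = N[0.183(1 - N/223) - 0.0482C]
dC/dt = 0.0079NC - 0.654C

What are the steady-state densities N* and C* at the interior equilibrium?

N* ≈ 82.8, C* ≈ 2.39

From dC/dt = 0 with C > 0: 0.0079N* = 0.654, so N* = 82.8.
Substitute into dN/dt = 0: 0.183(1 - 82.8/223) = 0.0482C*.
The bracket is 0.629, giving C* = 0.115/0.0482 = 2.39.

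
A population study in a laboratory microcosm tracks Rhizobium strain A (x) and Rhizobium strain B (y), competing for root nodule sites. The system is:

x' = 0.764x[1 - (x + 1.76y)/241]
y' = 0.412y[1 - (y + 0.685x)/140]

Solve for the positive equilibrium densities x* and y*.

x* ≈ 26.3, y* ≈ 122

Setting both brackets to zero gives the nullclines x + 1.76y = 241 and 0.685x + y = 140.
Substituting y = 140 - 0.685x into the first: x(1 - 1.76·0.685) = 241 - 1.76·140.
So x* = -5.4/-0.206 = 26.3, and then y* = 140 - 0.685·26.3 = 122.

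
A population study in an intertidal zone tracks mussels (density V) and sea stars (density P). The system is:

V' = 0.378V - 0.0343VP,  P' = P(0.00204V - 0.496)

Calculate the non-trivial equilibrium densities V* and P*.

Set dP/dt = 0 with P > 0: 0.00204V - 0.496 = 0, so V* = 0.496/0.00204 = 243.
Set dV/dt = 0 with V > 0: 0.378 - 0.0343P = 0, so P* = 0.378/0.0343 = 11.

V* ≈ 243, P* ≈ 11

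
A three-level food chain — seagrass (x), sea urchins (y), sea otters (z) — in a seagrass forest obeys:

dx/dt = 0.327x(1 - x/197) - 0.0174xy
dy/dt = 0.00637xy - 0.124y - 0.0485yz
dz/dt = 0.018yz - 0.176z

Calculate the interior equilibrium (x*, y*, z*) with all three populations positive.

From dz/dt = 0: 0.018y* = 0.176, so y* = 9.78.
From dx/dt = 0: 0.327(1 - x*/197) = 0.0174·9.78, giving x* = 197·(1 - 0.52) = 94.5.
From dy/dt = 0: 0.00637·94.5 - 0.124 = 0.0485z*, so z* = 0.478/0.0485 = 9.86.

x* ≈ 94.5, y* ≈ 9.78, z* ≈ 9.86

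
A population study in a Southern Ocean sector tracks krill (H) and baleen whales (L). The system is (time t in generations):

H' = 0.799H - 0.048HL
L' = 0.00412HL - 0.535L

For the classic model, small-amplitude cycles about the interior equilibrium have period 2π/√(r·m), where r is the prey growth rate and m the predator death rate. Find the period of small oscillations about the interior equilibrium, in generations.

Here r = 0.799 and m = 0.535, so r·m = 0.427.
ω = √0.427 = 0.654 per generation, hence T = 2π/ω ≈ 9.61 generations.

T ≈ 9.61 generations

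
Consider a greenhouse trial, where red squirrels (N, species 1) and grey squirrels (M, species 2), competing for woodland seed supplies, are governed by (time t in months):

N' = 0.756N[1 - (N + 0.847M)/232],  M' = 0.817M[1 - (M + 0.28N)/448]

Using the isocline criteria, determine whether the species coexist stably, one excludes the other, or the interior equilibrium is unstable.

species 2 excludes species 1

Compare the nullcline intercepts: K1/α12 = 232/0.847 = 274 < K2 = 448; K2/α21 = 448/0.28 = 1600 > K1 = 232.
Since the inequalities point opposite ways, species 2 can invade but species 1 cannot.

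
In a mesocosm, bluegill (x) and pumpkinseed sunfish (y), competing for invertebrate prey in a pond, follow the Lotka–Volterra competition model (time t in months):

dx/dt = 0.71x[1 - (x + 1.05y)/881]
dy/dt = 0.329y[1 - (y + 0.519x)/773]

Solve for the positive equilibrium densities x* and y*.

Setting both brackets to zero gives the nullclines x + 1.05y = 881 and 0.519x + y = 773.
Substituting y = 773 - 0.519x into the first: x(1 - 1.05·0.519) = 881 - 1.05·773.
So x* = 69.3/0.455 = 152, and then y* = 773 - 0.519·152 = 694.

x* ≈ 152, y* ≈ 694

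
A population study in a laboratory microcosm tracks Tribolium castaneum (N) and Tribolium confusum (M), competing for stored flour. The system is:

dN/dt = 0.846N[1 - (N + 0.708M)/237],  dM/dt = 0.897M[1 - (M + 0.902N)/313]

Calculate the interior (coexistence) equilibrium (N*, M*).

N* ≈ 42.6, M* ≈ 275

Setting both brackets to zero gives the nullclines N + 0.708M = 237 and 0.902N + M = 313.
Substituting M = 313 - 0.902N into the first: N(1 - 0.708·0.902) = 237 - 0.708·313.
So N* = 15.4/0.361 = 42.6, and then M* = 313 - 0.902·42.6 = 275.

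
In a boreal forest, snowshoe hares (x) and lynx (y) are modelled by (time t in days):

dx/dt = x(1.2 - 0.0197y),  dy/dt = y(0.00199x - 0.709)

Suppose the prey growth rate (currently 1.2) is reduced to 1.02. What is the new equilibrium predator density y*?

y* ≈ 51.8

At the interior fixed point, setting dx/dt = 0 with x > 0 fixes y* = (prey growth rate)/(xy coefficient) — independent of the other coefficients.
With the change, y* = 1.02/0.0197 = 51.8; it falls from 60.9.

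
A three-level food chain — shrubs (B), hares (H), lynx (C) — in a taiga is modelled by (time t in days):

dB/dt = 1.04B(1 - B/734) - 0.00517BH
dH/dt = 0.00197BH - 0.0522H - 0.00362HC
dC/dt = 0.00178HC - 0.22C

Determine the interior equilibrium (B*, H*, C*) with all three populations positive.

From dC/dt = 0: 0.00178H* = 0.22, so H* = 124.
From dB/dt = 0: 1.04(1 - B*/734) = 0.00517·124, giving B* = 734·(1 - 0.614) = 283.
From dH/dt = 0: 0.00197·283 - 0.0522 = 0.00362C*, so C* = 0.505/0.00362 = 140.

B* ≈ 283, H* ≈ 124, C* ≈ 140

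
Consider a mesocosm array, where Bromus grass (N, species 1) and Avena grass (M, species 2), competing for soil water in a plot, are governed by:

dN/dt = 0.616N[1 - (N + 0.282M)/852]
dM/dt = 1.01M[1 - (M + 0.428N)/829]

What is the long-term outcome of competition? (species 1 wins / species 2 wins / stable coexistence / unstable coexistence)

stable coexistence

Compare the nullcline intercepts: K1/α12 = 852/0.282 = 3020 > K2 = 829; K2/α21 = 829/0.428 = 1940 > K1 = 852.
Since both inequalities hold, each species can invade when rare, so the interior equilibrium is stable.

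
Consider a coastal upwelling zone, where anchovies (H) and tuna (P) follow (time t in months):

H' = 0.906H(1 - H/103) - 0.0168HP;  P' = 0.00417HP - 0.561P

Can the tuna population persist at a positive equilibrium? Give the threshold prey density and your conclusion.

Threshold H = 135; K < 135, so no, the predator goes extinct.

The predator equation gives dP/dt > 0 only when H > 0.561/0.00417 = 135.
Without the predator, H → K = 103. Since 103 < 135, the predator cannot invade.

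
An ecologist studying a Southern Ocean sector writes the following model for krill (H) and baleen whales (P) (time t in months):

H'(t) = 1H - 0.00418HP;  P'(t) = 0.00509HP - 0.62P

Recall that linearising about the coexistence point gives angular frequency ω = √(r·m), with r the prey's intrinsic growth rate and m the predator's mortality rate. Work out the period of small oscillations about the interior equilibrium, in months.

T ≈ 7.98 months

Here r = 1 and m = 0.62, so r·m = 0.62.
ω = √0.62 = 0.787 per month, hence T = 2π/ω ≈ 7.98 months.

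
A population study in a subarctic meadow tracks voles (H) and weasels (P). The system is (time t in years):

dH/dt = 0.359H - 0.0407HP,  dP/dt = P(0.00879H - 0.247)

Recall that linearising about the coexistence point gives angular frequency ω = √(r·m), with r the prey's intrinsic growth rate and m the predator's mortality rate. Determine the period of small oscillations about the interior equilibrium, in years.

T ≈ 21.1 years

Here r = 0.359 and m = 0.247, so r·m = 0.0887.
ω = √0.0887 = 0.298 per year, hence T = 2π/ω ≈ 21.1 years.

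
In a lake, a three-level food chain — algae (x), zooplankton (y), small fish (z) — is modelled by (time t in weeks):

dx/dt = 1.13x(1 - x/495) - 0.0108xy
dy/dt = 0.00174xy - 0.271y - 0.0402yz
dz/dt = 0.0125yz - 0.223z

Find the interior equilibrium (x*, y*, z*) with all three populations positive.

From dz/dt = 0: 0.0125y* = 0.223, so y* = 17.8.
From dx/dt = 0: 1.13(1 - x*/495) = 0.0108·17.8, giving x* = 495·(1 - 0.171) = 411.
From dy/dt = 0: 0.00174·411 - 0.271 = 0.0402z*, so z* = 0.443/0.0402 = 11.

x* ≈ 411, y* ≈ 17.8, z* ≈ 11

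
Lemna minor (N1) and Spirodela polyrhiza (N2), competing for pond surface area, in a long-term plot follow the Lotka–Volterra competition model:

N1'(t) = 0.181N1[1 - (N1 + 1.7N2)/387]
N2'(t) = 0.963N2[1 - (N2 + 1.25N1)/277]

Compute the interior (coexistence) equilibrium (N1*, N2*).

N1* ≈ 74.6, N2* ≈ 184

Setting both brackets to zero gives the nullclines N1 + 1.7N2 = 387 and 1.25N1 + N2 = 277.
Substituting N2 = 277 - 1.25N1 into the first: N1(1 - 1.7·1.25) = 387 - 1.7·277.
So N1* = -83.9/-1.12 = 74.6, and then N2* = 277 - 1.25·74.6 = 184.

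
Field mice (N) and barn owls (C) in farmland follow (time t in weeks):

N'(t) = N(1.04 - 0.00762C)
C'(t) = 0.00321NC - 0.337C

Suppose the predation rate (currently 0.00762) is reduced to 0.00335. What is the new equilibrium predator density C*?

C* ≈ 310

At the interior fixed point, setting dN/dt = 0 with N > 0 fixes C* = (prey growth rate)/(NC coefficient) — independent of the other coefficients.
With the change, C* = 1.04/0.00335 = 310; it rises from 136.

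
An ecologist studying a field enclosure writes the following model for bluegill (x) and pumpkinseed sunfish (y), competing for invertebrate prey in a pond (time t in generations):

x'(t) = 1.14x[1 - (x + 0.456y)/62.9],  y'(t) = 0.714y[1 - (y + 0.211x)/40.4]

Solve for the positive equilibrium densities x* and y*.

Setting both brackets to zero gives the nullclines x + 0.456y = 62.9 and 0.211x + y = 40.4.
Substituting y = 40.4 - 0.211x into the first: x(1 - 0.456·0.211) = 62.9 - 0.456·40.4.
So x* = 44.5/0.904 = 49.2, and then y* = 40.4 - 0.211·49.2 = 30.

x* ≈ 49.2, y* ≈ 30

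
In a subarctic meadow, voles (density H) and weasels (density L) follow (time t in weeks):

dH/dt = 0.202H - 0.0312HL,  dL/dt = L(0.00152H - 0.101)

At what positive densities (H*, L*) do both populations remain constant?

H* ≈ 66.4, L* ≈ 6.47

Set dL/dt = 0 with L > 0: 0.00152H - 0.101 = 0, so H* = 0.101/0.00152 = 66.4.
Set dH/dt = 0 with H > 0: 0.202 - 0.0312L = 0, so L* = 0.202/0.0312 = 6.47.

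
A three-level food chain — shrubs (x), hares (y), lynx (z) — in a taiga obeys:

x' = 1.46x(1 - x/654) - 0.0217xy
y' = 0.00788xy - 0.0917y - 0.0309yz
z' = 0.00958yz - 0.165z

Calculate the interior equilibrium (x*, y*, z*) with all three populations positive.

x* ≈ 487, y* ≈ 17.2, z* ≈ 121

From dz/dt = 0: 0.00958y* = 0.165, so y* = 17.2.
From dx/dt = 0: 1.46(1 - x*/654) = 0.0217·17.2, giving x* = 654·(1 - 0.256) = 487.
From dy/dt = 0: 0.00788·487 - 0.0917 = 0.0309z*, so z* = 3.74/0.0309 = 121.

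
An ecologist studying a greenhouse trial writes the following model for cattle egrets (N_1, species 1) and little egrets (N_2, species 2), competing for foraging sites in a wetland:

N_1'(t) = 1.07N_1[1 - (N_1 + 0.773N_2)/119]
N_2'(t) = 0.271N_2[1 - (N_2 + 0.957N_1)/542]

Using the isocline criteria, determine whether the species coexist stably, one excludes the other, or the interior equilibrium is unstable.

Compare the nullcline intercepts: K1/α12 = 119/0.773 = 154 < K2 = 542; K2/α21 = 542/0.957 = 566 > K1 = 119.
Since the inequalities point opposite ways, species 2 can invade but species 1 cannot.

species 2 excludes species 1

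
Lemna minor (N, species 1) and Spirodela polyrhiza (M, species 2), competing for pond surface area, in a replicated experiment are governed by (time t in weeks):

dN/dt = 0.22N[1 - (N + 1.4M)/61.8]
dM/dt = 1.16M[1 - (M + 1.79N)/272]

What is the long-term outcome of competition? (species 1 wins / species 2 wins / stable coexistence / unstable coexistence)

species 2 excludes species 1

Compare the nullcline intercepts: K1/α12 = 61.8/1.4 = 44.1 < K2 = 272; K2/α21 = 272/1.79 = 152 > K1 = 61.8.
Since the inequalities point opposite ways, species 2 can invade but species 1 cannot.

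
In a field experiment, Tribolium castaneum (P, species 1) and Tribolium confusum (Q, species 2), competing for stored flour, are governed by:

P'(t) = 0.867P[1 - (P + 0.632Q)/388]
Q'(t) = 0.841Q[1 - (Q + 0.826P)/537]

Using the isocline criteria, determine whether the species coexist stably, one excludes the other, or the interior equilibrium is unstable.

Compare the nullcline intercepts: K1/α12 = 388/0.632 = 614 > K2 = 537; K2/α21 = 537/0.826 = 650 > K1 = 388.
Since both inequalities hold, each species can invade when rare, so the interior equilibrium is stable.

stable coexistence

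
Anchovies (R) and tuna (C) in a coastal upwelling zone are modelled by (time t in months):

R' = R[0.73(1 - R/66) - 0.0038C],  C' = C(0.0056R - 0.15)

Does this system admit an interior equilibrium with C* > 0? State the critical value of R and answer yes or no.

Threshold R = 26.8; K > 26.8, so yes, the predator persists.

The predator equation gives dC/dt > 0 only when R > 0.15/0.0056 = 26.8.
Without the predator, R → K = 66. Since 66 > 26.8, the predator can invade and persist.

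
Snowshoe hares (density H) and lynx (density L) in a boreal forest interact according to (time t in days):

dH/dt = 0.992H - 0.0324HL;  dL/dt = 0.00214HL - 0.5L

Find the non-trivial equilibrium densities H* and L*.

Set dL/dt = 0 with L > 0: 0.00214H - 0.5 = 0, so H* = 0.5/0.00214 = 234.
Set dH/dt = 0 with H > 0: 0.992 - 0.0324L = 0, so L* = 0.992/0.0324 = 30.6.

H* ≈ 234, L* ≈ 30.6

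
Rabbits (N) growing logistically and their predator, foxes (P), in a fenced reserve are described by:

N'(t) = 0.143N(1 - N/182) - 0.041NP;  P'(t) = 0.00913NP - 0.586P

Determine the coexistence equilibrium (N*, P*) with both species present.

N* ≈ 64.2, P* ≈ 2.26

From dP/dt = 0 with P > 0: 0.00913N* = 0.586, so N* = 64.2.
Substitute into dN/dt = 0: 0.143(1 - 64.2/182) = 0.041P*.
The bracket is 0.647, giving P* = 0.0926/0.041 = 2.26.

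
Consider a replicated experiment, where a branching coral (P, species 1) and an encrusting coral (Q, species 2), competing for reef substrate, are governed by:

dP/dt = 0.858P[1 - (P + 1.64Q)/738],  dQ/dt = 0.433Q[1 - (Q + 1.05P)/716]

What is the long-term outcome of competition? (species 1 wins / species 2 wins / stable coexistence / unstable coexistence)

Compare the nullcline intercepts: K1/α12 = 738/1.64 = 450 < K2 = 716; K2/α21 = 716/1.05 = 682 < K1 = 738.
Since both are reversed, neither can invade when rare; the interior point is a saddle.

unstable coexistence (outcome depends on initial conditions)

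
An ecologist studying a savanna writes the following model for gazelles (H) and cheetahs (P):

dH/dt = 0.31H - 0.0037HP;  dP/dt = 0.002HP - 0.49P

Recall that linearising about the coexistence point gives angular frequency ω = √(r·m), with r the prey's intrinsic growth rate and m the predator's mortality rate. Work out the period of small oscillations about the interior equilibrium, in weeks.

Here r = 0.31 and m = 0.49, so r·m = 0.152.
ω = √0.152 = 0.39 per week, hence T = 2π/ω ≈ 16.1 weeks.

T ≈ 16.1 weeks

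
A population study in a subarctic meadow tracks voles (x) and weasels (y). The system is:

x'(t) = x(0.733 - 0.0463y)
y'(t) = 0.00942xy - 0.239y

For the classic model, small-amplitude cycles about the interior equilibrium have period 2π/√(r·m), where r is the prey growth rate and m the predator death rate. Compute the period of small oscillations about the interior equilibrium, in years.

Here r = 0.733 and m = 0.239, so r·m = 0.175.
ω = √0.175 = 0.419 per year, hence T = 2π/ω ≈ 15 years.

T ≈ 15 years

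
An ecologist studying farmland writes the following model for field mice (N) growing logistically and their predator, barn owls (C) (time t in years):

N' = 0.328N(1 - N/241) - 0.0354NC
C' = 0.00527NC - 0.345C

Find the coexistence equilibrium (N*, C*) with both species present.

From dC/dt = 0 with C > 0: 0.00527N* = 0.345, so N* = 65.5.
Substitute into dN/dt = 0: 0.328(1 - 65.5/241) = 0.0354C*.
The bracket is 0.728, giving C* = 0.239/0.0354 = 6.75.

N* ≈ 65.5, C* ≈ 6.75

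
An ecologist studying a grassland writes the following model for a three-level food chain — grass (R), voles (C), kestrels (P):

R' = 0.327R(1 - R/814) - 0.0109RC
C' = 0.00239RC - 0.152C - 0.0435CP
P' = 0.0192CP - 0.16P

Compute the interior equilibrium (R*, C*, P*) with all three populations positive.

From dP/dt = 0: 0.0192C* = 0.16, so C* = 8.33.
From dR/dt = 0: 0.327(1 - R*/814) = 0.0109·8.33, giving R* = 814·(1 - 0.278) = 588.
From dC/dt = 0: 0.00239·588 - 0.152 = 0.0435P*, so P* = 1.25/0.0435 = 28.8.

R* ≈ 588, C* ≈ 8.33, P* ≈ 28.8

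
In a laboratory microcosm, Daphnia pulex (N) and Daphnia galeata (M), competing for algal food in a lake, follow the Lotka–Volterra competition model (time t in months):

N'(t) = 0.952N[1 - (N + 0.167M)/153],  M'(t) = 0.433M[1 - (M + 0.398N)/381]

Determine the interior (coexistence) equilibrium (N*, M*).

N* ≈ 95.7, M* ≈ 343

Setting both brackets to zero gives the nullclines N + 0.167M = 153 and 0.398N + M = 381.
Substituting M = 381 - 0.398N into the first: N(1 - 0.167·0.398) = 153 - 0.167·381.
So N* = 89.4/0.934 = 95.7, and then M* = 381 - 0.398·95.7 = 343.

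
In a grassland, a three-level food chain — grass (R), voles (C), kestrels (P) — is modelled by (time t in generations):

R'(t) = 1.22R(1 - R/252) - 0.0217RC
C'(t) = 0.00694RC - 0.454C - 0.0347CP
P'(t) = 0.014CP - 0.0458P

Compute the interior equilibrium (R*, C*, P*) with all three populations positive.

R* ≈ 237, C* ≈ 3.27, P* ≈ 34.4

From dP/dt = 0: 0.014C* = 0.0458, so C* = 3.27.
From dR/dt = 0: 1.22(1 - R*/252) = 0.0217·3.27, giving R* = 252·(1 - 0.0582) = 237.
From dC/dt = 0: 0.00694·237 - 0.454 = 0.0347P*, so P* = 1.19/0.0347 = 34.4.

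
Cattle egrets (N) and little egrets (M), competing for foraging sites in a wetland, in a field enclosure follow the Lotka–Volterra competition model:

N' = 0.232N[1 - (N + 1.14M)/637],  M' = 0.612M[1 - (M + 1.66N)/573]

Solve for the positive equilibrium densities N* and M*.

N* ≈ 18.2, M* ≈ 543

Setting both brackets to zero gives the nullclines N + 1.14M = 637 and 1.66N + M = 573.
Substituting M = 573 - 1.66N into the first: N(1 - 1.14·1.66) = 637 - 1.14·573.
So N* = -16.2/-0.892 = 18.2, and then M* = 573 - 1.66·18.2 = 543.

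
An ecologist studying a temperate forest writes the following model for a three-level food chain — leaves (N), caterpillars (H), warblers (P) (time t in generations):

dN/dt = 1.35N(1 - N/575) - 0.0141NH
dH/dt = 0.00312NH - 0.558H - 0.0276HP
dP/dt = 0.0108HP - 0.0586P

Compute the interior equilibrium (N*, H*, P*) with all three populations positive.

N* ≈ 542, H* ≈ 5.43, P* ≈ 41.1

From dP/dt = 0: 0.0108H* = 0.0586, so H* = 5.43.
From dN/dt = 0: 1.35(1 - N*/575) = 0.0141·5.43, giving N* = 575·(1 - 0.0567) = 542.
From dH/dt = 0: 0.00312·542 - 0.558 = 0.0276P*, so P* = 1.13/0.0276 = 41.1.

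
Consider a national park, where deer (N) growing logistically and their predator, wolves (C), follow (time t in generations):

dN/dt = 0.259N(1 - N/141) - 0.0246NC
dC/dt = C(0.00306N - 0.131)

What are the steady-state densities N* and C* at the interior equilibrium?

From dC/dt = 0 with C > 0: 0.00306N* = 0.131, so N* = 42.8.
Substitute into dN/dt = 0: 0.259(1 - 42.8/141) = 0.0246C*.
The bracket is 0.696, giving C* = 0.18/0.0246 = 7.33.

N* ≈ 42.8, C* ≈ 7.33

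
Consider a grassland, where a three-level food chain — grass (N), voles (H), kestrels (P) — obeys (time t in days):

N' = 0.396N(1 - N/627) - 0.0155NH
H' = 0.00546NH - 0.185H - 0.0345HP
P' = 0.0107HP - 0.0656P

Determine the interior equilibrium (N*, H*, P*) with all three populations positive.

From dP/dt = 0: 0.0107H* = 0.0656, so H* = 6.13.
From dN/dt = 0: 0.396(1 - N*/627) = 0.0155·6.13, giving N* = 627·(1 - 0.24) = 477.
From dH/dt = 0: 0.00546·477 - 0.185 = 0.0345P*, so P* = 2.42/0.0345 = 70.1.

N* ≈ 477, H* ≈ 6.13, P* ≈ 70.1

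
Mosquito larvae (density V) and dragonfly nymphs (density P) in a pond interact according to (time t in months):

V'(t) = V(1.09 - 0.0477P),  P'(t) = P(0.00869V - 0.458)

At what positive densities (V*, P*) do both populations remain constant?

V* ≈ 52.7, P* ≈ 22.9

Set dP/dt = 0 with P > 0: 0.00869V - 0.458 = 0, so V* = 0.458/0.00869 = 52.7.
Set dV/dt = 0 with V > 0: 1.09 - 0.0477P = 0, so P* = 1.09/0.0477 = 22.9.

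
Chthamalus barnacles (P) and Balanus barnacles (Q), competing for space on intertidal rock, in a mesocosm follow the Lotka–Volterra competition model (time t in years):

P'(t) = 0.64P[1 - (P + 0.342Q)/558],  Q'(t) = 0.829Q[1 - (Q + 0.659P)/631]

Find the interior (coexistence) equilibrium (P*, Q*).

Setting both brackets to zero gives the nullclines P + 0.342Q = 558 and 0.659P + Q = 631.
Substituting Q = 631 - 0.659P into the first: P(1 - 0.342·0.659) = 558 - 0.342·631.
So P* = 342/0.775 = 442, and then Q* = 631 - 0.659·442 = 340.

P* ≈ 442, Q* ≈ 340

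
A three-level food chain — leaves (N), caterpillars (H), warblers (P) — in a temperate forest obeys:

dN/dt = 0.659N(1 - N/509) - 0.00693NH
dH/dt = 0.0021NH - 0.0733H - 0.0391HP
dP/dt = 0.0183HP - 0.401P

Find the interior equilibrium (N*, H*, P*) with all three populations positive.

From dP/dt = 0: 0.0183H* = 0.401, so H* = 21.9.
From dN/dt = 0: 0.659(1 - N*/509) = 0.00693·21.9, giving N* = 509·(1 - 0.23) = 392.
From dH/dt = 0: 0.0021·392 - 0.0733 = 0.0391P*, so P* = 0.749/0.0391 = 19.2.

N* ≈ 392, H* ≈ 21.9, P* ≈ 19.2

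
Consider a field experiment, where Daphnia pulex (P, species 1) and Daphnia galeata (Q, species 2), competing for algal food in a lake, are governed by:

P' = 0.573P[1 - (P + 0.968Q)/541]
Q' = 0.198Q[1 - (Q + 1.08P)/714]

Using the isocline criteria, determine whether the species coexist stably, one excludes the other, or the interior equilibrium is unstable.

species 2 excludes species 1

Compare the nullcline intercepts: K1/α12 = 541/0.968 = 559 < K2 = 714; K2/α21 = 714/1.08 = 661 > K1 = 541.
Since the inequalities point opposite ways, species 2 can invade but species 1 cannot.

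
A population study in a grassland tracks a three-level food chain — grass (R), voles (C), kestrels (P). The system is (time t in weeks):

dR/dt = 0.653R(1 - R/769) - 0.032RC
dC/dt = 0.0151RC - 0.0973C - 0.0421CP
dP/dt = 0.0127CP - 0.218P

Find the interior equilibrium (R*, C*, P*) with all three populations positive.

From dP/dt = 0: 0.0127C* = 0.218, so C* = 17.2.
From dR/dt = 0: 0.653(1 - R*/769) = 0.032·17.2, giving R* = 769·(1 - 0.841) = 122.
From dC/dt = 0: 0.0151·122 - 0.0973 = 0.0421P*, so P* = 1.75/0.0421 = 41.5.

R* ≈ 122, C* ≈ 17.2, P* ≈ 41.5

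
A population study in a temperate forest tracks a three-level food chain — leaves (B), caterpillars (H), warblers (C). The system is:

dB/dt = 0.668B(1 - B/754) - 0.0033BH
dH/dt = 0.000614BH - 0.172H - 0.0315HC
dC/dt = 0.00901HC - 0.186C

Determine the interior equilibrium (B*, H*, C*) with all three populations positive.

B* ≈ 677, H* ≈ 20.6, C* ≈ 7.74

From dC/dt = 0: 0.00901H* = 0.186, so H* = 20.6.
From dB/dt = 0: 0.668(1 - B*/754) = 0.0033·20.6, giving B* = 754·(1 - 0.102) = 677.
From dH/dt = 0: 0.000614·677 - 0.172 = 0.0315C*, so C* = 0.244/0.0315 = 7.74.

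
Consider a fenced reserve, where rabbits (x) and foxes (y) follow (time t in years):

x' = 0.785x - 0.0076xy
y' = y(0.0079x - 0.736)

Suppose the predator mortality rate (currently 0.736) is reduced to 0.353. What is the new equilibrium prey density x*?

At the interior fixed point, setting dy/dt = 0 with y > 0 fixes x* = (predator death rate)/(xy coefficient) — independent of the other coefficients.
With the change, x* = 0.353/0.0079 = 44.7; it falls from 93.2.

x* ≈ 44.7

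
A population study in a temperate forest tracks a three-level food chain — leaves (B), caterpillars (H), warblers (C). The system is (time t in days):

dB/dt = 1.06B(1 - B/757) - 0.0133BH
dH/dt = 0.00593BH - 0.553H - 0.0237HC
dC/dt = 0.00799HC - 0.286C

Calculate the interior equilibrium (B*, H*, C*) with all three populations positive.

B* ≈ 417, H* ≈ 35.8, C* ≈ 81

From dC/dt = 0: 0.00799H* = 0.286, so H* = 35.8.
From dB/dt = 0: 1.06(1 - B*/757) = 0.0133·35.8, giving B* = 757·(1 - 0.449) = 417.
From dH/dt = 0: 0.00593·417 - 0.553 = 0.0237C*, so C* = 1.92/0.0237 = 81.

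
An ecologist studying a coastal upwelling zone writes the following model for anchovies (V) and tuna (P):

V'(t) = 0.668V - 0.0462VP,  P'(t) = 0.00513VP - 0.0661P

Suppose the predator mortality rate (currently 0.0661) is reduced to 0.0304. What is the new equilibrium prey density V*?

At the interior fixed point, setting dP/dt = 0 with P > 0 fixes V* = (predator death rate)/(VP coefficient) — independent of the other coefficients.
With the change, V* = 0.0304/0.00513 = 5.93; it falls from 12.9.

V* ≈ 5.93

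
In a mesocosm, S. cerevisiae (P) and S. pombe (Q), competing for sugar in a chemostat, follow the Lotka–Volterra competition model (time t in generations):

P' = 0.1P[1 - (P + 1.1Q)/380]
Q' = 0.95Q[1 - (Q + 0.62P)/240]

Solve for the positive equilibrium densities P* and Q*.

P* ≈ 365, Q* ≈ 13.8

Setting both brackets to zero gives the nullclines P + 1.1Q = 380 and 0.62P + Q = 240.
Substituting Q = 240 - 0.62P into the first: P(1 - 1.1·0.62) = 380 - 1.1·240.
So P* = 116/0.318 = 365, and then Q* = 240 - 0.62·365 = 13.8.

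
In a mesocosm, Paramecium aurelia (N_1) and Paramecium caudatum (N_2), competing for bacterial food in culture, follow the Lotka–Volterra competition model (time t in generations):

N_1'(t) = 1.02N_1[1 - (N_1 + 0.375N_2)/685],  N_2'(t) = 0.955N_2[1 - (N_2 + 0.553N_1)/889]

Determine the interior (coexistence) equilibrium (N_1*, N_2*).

N_1* ≈ 444, N_2* ≈ 644

Setting both brackets to zero gives the nullclines N_1 + 0.375N_2 = 685 and 0.553N_1 + N_2 = 889.
Substituting N_2 = 889 - 0.553N_1 into the first: N_1(1 - 0.375·0.553) = 685 - 0.375·889.
So N_1* = 352/0.793 = 444, and then N_2* = 889 - 0.553·444 = 644.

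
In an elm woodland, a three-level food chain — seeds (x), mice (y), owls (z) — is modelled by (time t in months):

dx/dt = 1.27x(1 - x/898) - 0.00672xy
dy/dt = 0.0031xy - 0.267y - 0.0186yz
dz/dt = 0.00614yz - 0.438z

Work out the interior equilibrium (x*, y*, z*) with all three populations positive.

x* ≈ 559, y* ≈ 71.3, z* ≈ 78.8

From dz/dt = 0: 0.00614y* = 0.438, so y* = 71.3.
From dx/dt = 0: 1.27(1 - x*/898) = 0.00672·71.3, giving x* = 898·(1 - 0.377) = 559.
From dy/dt = 0: 0.0031·559 - 0.267 = 0.0186z*, so z* = 1.47/0.0186 = 78.8.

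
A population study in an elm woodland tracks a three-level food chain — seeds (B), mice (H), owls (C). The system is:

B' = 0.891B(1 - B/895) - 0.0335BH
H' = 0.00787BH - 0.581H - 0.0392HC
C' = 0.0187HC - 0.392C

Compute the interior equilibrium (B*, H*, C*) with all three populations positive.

From dC/dt = 0: 0.0187H* = 0.392, so H* = 21.
From dB/dt = 0: 0.891(1 - B*/895) = 0.0335·21, giving B* = 895·(1 - 0.788) = 190.
From dH/dt = 0: 0.00787·190 - 0.581 = 0.0392C*, so C* = 0.911/0.0392 = 23.2.

B* ≈ 190, H* ≈ 21, C* ≈ 23.2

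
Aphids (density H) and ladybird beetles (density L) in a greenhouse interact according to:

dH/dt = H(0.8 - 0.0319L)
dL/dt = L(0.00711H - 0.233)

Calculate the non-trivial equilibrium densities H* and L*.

H* ≈ 32.8, L* ≈ 25.1

Set dL/dt = 0 with L > 0: 0.00711H - 0.233 = 0, so H* = 0.233/0.00711 = 32.8.
Set dH/dt = 0 with H > 0: 0.8 - 0.0319L = 0, so L* = 0.8/0.0319 = 25.1.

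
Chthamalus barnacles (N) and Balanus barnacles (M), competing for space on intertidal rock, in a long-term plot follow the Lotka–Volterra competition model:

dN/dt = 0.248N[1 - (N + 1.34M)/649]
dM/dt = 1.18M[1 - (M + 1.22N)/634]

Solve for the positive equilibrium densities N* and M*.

Setting both brackets to zero gives the nullclines N + 1.34M = 649 and 1.22N + M = 634.
Substituting M = 634 - 1.22N into the first: N(1 - 1.34·1.22) = 649 - 1.34·634.
So N* = -201/-0.635 = 316, and then M* = 634 - 1.22·316 = 249.

N* ≈ 316, M* ≈ 249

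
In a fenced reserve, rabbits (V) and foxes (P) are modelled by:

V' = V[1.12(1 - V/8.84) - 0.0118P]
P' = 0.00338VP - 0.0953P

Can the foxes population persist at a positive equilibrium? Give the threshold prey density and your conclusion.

Threshold V = 28.2; K < 28.2, so no, the predator goes extinct.

The predator equation gives dP/dt > 0 only when V > 0.0953/0.00338 = 28.2.
Without the predator, V → K = 8.84. Since 8.84 < 28.2, the predator cannot invade.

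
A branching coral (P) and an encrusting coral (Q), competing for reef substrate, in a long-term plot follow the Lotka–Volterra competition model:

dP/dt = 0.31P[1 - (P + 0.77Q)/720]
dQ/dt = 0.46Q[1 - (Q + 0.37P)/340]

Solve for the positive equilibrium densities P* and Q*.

Setting both brackets to zero gives the nullclines P + 0.77Q = 720 and 0.37P + Q = 340.
Substituting Q = 340 - 0.37P into the first: P(1 - 0.77·0.37) = 720 - 0.77·340.
So P* = 458/0.715 = 641, and then Q* = 340 - 0.37·641 = 103.

P* ≈ 641, Q* ≈ 103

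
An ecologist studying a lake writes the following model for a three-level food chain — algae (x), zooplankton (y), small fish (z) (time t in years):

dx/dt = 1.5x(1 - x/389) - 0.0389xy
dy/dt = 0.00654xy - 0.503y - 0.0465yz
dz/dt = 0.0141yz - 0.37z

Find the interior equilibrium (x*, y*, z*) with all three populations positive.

x* ≈ 124, y* ≈ 26.2, z* ≈ 6.66

From dz/dt = 0: 0.0141y* = 0.37, so y* = 26.2.
From dx/dt = 0: 1.5(1 - x*/389) = 0.0389·26.2, giving x* = 389·(1 - 0.681) = 124.
From dy/dt = 0: 0.00654·124 - 0.503 = 0.0465z*, so z* = 0.31/0.0465 = 6.66.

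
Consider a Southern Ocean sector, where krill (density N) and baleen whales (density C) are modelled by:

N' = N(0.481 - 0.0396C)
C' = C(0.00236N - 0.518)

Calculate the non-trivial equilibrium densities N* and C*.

N* ≈ 219, C* ≈ 12.1

Set dC/dt = 0 with C > 0: 0.00236N - 0.518 = 0, so N* = 0.518/0.00236 = 219.
Set dN/dt = 0 with N > 0: 0.481 - 0.0396C = 0, so C* = 0.481/0.0396 = 12.1.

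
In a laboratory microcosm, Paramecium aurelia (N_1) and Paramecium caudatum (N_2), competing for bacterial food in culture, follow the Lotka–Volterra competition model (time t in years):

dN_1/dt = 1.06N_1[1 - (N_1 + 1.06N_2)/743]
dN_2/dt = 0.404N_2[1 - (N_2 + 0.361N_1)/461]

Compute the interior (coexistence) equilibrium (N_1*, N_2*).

Setting both brackets to zero gives the nullclines N_1 + 1.06N_2 = 743 and 0.361N_1 + N_2 = 461.
Substituting N_2 = 461 - 0.361N_1 into the first: N_1(1 - 1.06·0.361) = 743 - 1.06·461.
So N_1* = 254/0.617 = 412, and then N_2* = 461 - 0.361·412 = 312.

N_1* ≈ 412, N_2* ≈ 312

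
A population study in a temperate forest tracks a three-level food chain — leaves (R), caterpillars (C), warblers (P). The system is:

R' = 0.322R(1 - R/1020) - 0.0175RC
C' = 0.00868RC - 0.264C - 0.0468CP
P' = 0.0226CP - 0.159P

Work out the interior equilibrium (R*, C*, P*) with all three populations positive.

R* ≈ 630, C* ≈ 7.04, P* ≈ 111

From dP/dt = 0: 0.0226C* = 0.159, so C* = 7.04.
From dR/dt = 0: 0.322(1 - R*/1020) = 0.0175·7.04, giving R* = 1020·(1 - 0.382) = 630.
From dC/dt = 0: 0.00868·630 - 0.264 = 0.0468P*, so P* = 5.2/0.0468 = 111.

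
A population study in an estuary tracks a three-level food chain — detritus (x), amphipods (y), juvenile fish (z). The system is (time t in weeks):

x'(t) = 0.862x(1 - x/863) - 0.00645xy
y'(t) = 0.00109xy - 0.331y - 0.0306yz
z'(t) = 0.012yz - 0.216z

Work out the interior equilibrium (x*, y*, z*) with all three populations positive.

x* ≈ 747, y* ≈ 18, z* ≈ 15.8

From dz/dt = 0: 0.012y* = 0.216, so y* = 18.
From dx/dt = 0: 0.862(1 - x*/863) = 0.00645·18, giving x* = 863·(1 - 0.135) = 747.
From dy/dt = 0: 0.00109·747 - 0.331 = 0.0306z*, so z* = 0.483/0.0306 = 15.8.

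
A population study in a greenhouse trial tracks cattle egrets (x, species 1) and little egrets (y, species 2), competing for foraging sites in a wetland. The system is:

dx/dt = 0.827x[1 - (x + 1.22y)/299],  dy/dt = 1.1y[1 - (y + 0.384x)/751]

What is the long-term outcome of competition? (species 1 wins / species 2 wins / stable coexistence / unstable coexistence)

species 2 excludes species 1

Compare the nullcline intercepts: K1/α12 = 299/1.22 = 245 < K2 = 751; K2/α21 = 751/0.384 = 1960 > K1 = 299.
Since the inequalities point opposite ways, species 2 can invade but species 1 cannot.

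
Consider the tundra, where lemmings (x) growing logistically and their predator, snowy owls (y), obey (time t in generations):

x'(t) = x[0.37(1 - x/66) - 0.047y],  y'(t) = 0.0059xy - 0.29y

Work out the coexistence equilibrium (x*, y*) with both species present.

x* ≈ 49.2, y* ≈ 2.01

From dy/dt = 0 with y > 0: 0.0059x* = 0.29, so x* = 49.2.
Substitute into dx/dt = 0: 0.37(1 - 49.2/66) = 0.047y*.
The bracket is 0.255, giving y* = 0.0944/0.047 = 2.01.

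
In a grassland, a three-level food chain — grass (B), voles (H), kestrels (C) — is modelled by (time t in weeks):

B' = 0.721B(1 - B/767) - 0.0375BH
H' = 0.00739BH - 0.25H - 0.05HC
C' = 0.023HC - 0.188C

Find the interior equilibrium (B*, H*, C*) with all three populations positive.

From dC/dt = 0: 0.023H* = 0.188, so H* = 8.17.
From dB/dt = 0: 0.721(1 - B*/767) = 0.0375·8.17, giving B* = 767·(1 - 0.425) = 441.
From dH/dt = 0: 0.00739·441 - 0.25 = 0.05C*, so C* = 3.01/0.05 = 60.2.

B* ≈ 441, H* ≈ 8.17, C* ≈ 60.2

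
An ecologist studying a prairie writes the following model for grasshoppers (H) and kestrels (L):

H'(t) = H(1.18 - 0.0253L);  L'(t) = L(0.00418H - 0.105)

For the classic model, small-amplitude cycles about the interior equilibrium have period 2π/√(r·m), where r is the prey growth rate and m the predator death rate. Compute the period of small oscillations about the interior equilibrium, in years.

T ≈ 17.9 years

Here r = 1.18 and m = 0.105, so r·m = 0.124.
ω = √0.124 = 0.352 per year, hence T = 2π/ω ≈ 17.9 years.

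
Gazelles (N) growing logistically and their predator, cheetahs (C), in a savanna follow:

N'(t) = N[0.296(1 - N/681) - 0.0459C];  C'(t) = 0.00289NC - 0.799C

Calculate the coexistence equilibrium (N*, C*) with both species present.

From dC/dt = 0 with C > 0: 0.00289N* = 0.799, so N* = 276.
Substitute into dN/dt = 0: 0.296(1 - 276/681) = 0.0459C*.
The bracket is 0.594, giving C* = 0.176/0.0459 = 3.83.

N* ≈ 276, C* ≈ 3.83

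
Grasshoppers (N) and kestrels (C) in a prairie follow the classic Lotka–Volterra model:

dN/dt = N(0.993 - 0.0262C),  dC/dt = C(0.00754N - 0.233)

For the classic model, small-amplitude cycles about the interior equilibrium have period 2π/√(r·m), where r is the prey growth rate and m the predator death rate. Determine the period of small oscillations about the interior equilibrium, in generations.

Here r = 0.993 and m = 0.233, so r·m = 0.231.
ω = √0.231 = 0.481 per generation, hence T = 2π/ω ≈ 13.1 generations.

T ≈ 13.1 generations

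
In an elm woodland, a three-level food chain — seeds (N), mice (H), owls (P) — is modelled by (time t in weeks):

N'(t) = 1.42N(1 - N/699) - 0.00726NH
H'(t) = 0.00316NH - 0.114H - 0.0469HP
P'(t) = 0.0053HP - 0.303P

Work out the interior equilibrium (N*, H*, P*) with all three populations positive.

From dP/dt = 0: 0.0053H* = 0.303, so H* = 57.2.
From dN/dt = 0: 1.42(1 - N*/699) = 0.00726·57.2, giving N* = 699·(1 - 0.292) = 495.
From dH/dt = 0: 0.00316·495 - 0.114 = 0.0469P*, so P* = 1.45/0.0469 = 30.9.

N* ≈ 495, H* ≈ 57.2, P* ≈ 30.9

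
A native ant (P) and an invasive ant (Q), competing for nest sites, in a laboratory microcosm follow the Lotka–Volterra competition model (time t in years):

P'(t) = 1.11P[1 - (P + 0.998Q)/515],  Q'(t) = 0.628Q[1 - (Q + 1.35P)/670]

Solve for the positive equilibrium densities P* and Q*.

Setting both brackets to zero gives the nullclines P + 0.998Q = 515 and 1.35P + Q = 670.
Substituting Q = 670 - 1.35P into the first: P(1 - 0.998·1.35) = 515 - 0.998·670.
So P* = -154/-0.347 = 442, and then Q* = 670 - 1.35·442 = 72.7.

P* ≈ 442, Q* ≈ 72.7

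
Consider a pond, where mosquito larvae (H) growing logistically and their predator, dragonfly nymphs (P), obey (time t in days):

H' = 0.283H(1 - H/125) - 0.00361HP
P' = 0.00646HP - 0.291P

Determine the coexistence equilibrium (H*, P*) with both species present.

H* ≈ 45, P* ≈ 50.1

From dP/dt = 0 with P > 0: 0.00646H* = 0.291, so H* = 45.
Substitute into dH/dt = 0: 0.283(1 - 45/125) = 0.00361P*.
The bracket is 0.64, giving P* = 0.181/0.00361 = 50.1.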